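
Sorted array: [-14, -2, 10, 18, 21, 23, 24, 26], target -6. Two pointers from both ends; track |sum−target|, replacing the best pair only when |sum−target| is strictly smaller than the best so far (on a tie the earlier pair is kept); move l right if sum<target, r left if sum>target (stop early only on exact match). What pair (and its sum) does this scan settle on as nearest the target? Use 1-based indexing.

l=1 r=8: -14+26=12 d=18 *, r--
l=1 r=7: -14+24=10 d=16 *, r--
l=1 r=6: -14+23=9 d=15 *, r--
l=1 r=5: -14+21=7 d=13 *, r--
l=1 r=4: -14+18=4 d=10 *, r--
l=1 r=3: -14+10=-4 d=2 *, r--
l=1 r=2: -14+-2=-16 d=10, l++

pair (-14, 10) with sum -4 (|Δ|=2)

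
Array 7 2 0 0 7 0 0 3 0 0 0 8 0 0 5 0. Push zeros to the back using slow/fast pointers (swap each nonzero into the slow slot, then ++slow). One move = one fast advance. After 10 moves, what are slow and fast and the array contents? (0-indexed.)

slow=0 fast=0: a[fast]=7≠0 swap→a[0]=7, slow++,fast++
slow=1 fast=1: a[fast]=2≠0 swap→a[1]=2, slow++,fast++
slow=2 fast=2: a[fast]=0, fast++
slow=2 fast=3: a[fast]=0, fast++
slow=2 fast=4: a[fast]=7≠0 swap→a[2]=7, slow++,fast++
slow=3 fast=5: a[fast]=0, fast++
slow=3 fast=6: a[fast]=0, fast++
slow=3 fast=7: a[fast]=3≠0 swap→a[3]=3, slow++,fast++
slow=4 fast=8: a[fast]=0, fast++
slow=4 fast=9: a[fast]=0, fast++

slow=4, fast=10, a=[7, 2, 7, 3, 0, 0, 0, 0, 0, 0, 0, 8, 0, 0, 5, 0]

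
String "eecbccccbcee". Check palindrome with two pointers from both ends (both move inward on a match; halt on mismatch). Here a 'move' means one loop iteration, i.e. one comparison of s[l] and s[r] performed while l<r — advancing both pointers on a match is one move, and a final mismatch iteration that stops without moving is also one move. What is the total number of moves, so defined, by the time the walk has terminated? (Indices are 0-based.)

[0,11] 'e'=='e' → l++,r--
[1,10] 'e'=='e' → l++,r--
[2,9] 'c'=='c' → l++,r--
[3,8] 'b'=='b' → l++,r--
[4,7] 'c'=='c' → l++,r--
[5,6] 'c'=='c' → l++,r--

6 moves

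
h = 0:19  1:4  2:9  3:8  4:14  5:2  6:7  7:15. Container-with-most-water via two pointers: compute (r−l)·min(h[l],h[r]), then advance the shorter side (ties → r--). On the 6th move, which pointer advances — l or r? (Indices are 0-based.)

r

[0,7] min(19,15)*7=105 best=105 * → r--
[0,6] min(19,7)*6=42 best=105 → r--
[0,5] min(19,2)*5=10 best=105 → r--
[0,4] min(19,14)*4=56 best=105 → r--
[0,3] min(19,8)*3=24 best=105 → r--
[0,2] min(19,9)*2=18 best=105 → r--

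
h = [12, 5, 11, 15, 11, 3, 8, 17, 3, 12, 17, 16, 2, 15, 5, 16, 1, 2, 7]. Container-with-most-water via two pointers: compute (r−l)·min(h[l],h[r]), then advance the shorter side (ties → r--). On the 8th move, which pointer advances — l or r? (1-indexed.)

l

l=1 r=19: min(12,7)*18=126 best=126 *, r--
l=1 r=18: min(12,2)*17=34 best=126, r--
l=1 r=17: min(12,1)*16=16 best=126, r--
l=1 r=16: min(12,16)*15=180 best=180 *, l++
l=2 r=16: min(5,16)*14=70 best=180, l++
l=3 r=16: min(11,16)*13=143 best=180, l++
l=4 r=16: min(15,16)*12=180 best=180, l++
l=5 r=16: min(11,16)*11=121 best=180, l++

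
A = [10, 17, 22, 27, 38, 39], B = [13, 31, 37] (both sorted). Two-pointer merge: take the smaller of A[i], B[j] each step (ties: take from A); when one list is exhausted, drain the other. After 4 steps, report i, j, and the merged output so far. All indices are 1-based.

i=1 j=1: A[i]=10<=B[j]=13 take 10, i++
i=2 j=1: A[i]=17>B[j]=13 take 13, j++
i=2 j=2: A[i]=17<=B[j]=31 take 17, i++
i=3 j=2: A[i]=22<=B[j]=31 take 22, i++

i=4, j=2, merged so far=[10, 13, 17, 22]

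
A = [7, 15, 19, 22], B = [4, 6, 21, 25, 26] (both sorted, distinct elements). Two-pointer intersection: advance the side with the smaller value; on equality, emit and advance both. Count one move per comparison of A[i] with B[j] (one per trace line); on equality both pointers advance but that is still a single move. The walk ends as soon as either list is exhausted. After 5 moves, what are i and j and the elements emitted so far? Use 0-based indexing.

[i=0,j=0] 7>4 → j++
[i=0,j=1] 7>6 → j++
[i=0,j=2] 7<21 → i++
[i=1,j=2] 15<21 → i++
[i=2,j=2] 19<21 → i++

i=3, j=2, emitted=[]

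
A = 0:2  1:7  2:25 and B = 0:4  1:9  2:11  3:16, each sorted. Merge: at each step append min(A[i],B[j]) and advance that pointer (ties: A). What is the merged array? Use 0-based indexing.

[2, 4, 7, 9, 11, 16, 25]

[i=0,j=0] A[i]=2<=B[j]=4 take 2 → i++
[i=1,j=0] A[i]=7>B[j]=4 take 4 → j++
[i=1,j=1] A[i]=7<=B[j]=9 take 7 → i++
[i=2,j=1] A[i]=25>B[j]=9 take 9 → j++
[i=2,j=2] A[i]=25>B[j]=11 take 11 → j++
[i=2,j=3] A[i]=25>B[j]=16 take 16 → j++
[i=2,j=4] B done, take A[i]=25 → i++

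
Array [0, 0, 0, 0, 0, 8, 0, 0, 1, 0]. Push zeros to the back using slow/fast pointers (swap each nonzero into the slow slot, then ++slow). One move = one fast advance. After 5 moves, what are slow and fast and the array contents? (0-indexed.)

slow=0, fast=5, a=[0, 0, 0, 0, 0, 8, 0, 0, 1, 0]

(s=0,f=0) a[fast]=0 → fast++
(s=0,f=1) a[fast]=0 → fast++
(s=0,f=2) a[fast]=0 → fast++
(s=0,f=3) a[fast]=0 → fast++
(s=0,f=4) a[fast]=0 → fast++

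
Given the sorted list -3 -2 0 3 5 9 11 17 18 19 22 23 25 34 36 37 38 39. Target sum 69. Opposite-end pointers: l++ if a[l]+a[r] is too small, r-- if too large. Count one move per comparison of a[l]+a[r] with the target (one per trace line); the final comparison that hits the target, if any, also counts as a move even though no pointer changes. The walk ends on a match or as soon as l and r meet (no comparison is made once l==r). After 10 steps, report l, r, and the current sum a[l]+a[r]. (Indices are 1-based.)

l=11, r=18, sum=61

l=1 r=18: -3+39=36 <69, l++
l=2 r=18: -2+39=37 <69, l++
l=3 r=18: 0+39=39 <69, l++
l=4 r=18: 3+39=42 <69, l++
l=5 r=18: 5+39=44 <69, l++
l=6 r=18: 9+39=48 <69, l++
l=7 r=18: 11+39=50 <69, l++
l=8 r=18: 17+39=56 <69, l++
l=9 r=18: 18+39=57 <69, l++
l=10 r=18: 19+39=58 <69, l++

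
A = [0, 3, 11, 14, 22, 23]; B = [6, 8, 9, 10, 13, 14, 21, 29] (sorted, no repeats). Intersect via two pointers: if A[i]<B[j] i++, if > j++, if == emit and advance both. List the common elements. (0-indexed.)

intersection = [14]

[i=0,j=0] 0<6 → i++
[i=1,j=0] 3<6 → i++
[i=2,j=0] 11>6 → j++
[i=2,j=1] 11>8 → j++
[i=2,j=2] 11>9 → j++
[i=2,j=3] 11>10 → j++
[i=2,j=4] 11<13 → i++
[i=3,j=4] 14>13 → j++
[i=3,j=5] 14==14 emit → i++,j++
[i=4,j=6] 22>21 → j++
[i=4,j=7] 22<29 → i++
[i=5,j=7] 23<29 → i++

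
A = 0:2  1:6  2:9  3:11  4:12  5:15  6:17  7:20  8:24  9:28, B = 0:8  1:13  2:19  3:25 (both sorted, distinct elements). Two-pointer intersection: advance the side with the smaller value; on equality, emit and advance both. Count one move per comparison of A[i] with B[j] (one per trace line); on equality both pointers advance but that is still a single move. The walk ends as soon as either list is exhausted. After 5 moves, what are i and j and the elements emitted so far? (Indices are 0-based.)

i=4, j=1, emitted=[]

[i=0,j=0] 2<8 → i++
[i=1,j=0] 6<8 → i++
[i=2,j=0] 9>8 → j++
[i=2,j=1] 9<13 → i++
[i=3,j=1] 11<13 → i++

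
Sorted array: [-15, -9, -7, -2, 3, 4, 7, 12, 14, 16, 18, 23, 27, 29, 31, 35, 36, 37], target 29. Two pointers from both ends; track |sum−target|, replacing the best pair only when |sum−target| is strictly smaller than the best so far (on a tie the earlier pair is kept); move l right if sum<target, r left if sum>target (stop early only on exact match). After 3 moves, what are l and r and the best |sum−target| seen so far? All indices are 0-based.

l=2, r=16, best |Δ|=1

l=0 r=17: -15+37=22 d=7 *, l++
l=1 r=17: -9+37=28 d=1 *, l++
l=2 r=17: -7+37=30 d=1, r--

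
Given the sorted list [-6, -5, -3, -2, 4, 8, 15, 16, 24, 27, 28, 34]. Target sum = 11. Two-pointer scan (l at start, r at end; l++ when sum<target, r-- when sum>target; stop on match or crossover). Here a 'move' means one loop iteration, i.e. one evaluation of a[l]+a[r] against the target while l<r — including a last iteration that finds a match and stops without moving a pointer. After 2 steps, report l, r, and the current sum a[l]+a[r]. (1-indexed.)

l=1, r=10, sum=21

l=1 r=12: -6+34=28 >11, r--
l=1 r=11: -6+28=22 >11, r--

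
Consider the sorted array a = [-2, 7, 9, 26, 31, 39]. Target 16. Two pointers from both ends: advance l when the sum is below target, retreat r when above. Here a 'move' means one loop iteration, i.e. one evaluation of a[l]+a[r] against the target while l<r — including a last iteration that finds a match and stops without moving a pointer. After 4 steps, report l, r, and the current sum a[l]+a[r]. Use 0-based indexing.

[0,5] -2+39=37 >16 → r--
[0,4] -2+31=29 >16 → r--
[0,3] -2+26=24 >16 → r--
[0,2] -2+9=7 <16 → l++

l=1, r=2, sum=16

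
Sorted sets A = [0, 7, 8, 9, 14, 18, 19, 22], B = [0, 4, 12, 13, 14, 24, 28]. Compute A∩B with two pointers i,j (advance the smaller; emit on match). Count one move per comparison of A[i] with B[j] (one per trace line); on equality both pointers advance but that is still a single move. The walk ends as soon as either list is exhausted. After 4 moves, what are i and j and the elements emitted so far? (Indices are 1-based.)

[i=1,j=1] 0==0 emit → i++,j++
[i=2,j=2] 7>4 → j++
[i=2,j=3] 7<12 → i++
[i=3,j=3] 8<12 → i++

i=4, j=3, emitted=[0]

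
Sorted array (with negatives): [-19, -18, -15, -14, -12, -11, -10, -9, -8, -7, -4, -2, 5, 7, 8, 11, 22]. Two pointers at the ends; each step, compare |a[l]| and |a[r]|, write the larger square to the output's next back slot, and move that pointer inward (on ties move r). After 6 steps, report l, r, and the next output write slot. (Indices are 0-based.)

[0,16] |-19|<=|22| out[16]=484 → r--
[0,15] |-19|>|11| out[15]=361 → l++
[1,15] |-18|>|11| out[14]=324 → l++
[2,15] |-15|>|11| out[13]=225 → l++
[3,15] |-14|>|11| out[12]=196 → l++
[4,15] |-12|>|11| out[11]=144 → l++

l=5, r=15, next write slot=10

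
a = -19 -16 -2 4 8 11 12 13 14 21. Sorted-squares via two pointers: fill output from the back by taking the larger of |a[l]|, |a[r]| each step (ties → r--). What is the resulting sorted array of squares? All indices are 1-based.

[4, 16, 64, 121, 144, 169, 196, 256, 361, 441]

[1,10] |-19|<=|21| out[10]=441 → r--
[1,9] |-19|>|14| out[9]=361 → l++
[2,9] |-16|>|14| out[8]=256 → l++
[3,9] |-2|<=|14| out[7]=196 → r--
[3,8] |-2|<=|13| out[6]=169 → r--
[3,7] |-2|<=|12| out[5]=144 → r--
[3,6] |-2|<=|11| out[4]=121 → r--
[3,5] |-2|<=|8| out[3]=64 → r--
[3,4] |-2|<=|4| out[2]=16 → r--
[3,3] |-2|<=|-2| out[1]=4 → r--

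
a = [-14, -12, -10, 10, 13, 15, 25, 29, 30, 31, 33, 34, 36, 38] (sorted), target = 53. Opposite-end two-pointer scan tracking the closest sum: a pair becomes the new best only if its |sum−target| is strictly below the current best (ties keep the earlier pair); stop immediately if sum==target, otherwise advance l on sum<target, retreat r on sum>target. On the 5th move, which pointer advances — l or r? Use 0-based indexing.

l

l=0 r=13: -14+38=24 d=29 *, l++
l=1 r=13: -12+38=26 d=27 *, l++
l=2 r=13: -10+38=28 d=25 *, l++
l=3 r=13: 10+38=48 d=5 *, l++
l=4 r=13: 13+38=51 d=2 *, l++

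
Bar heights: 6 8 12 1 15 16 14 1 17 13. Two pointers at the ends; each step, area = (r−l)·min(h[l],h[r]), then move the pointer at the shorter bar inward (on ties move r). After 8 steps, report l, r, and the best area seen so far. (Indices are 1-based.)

l=8, r=9, best area=84

[1,10] min(6,13)*9=54 best=54 * → l++
[2,10] min(8,13)*8=64 best=64 * → l++
[3,10] min(12,13)*7=84 best=84 * → l++
[4,10] min(1,13)*6=6 best=84 → l++
[5,10] min(15,13)*5=65 best=84 → r--
[5,9] min(15,17)*4=60 best=84 → l++
[6,9] min(16,17)*3=48 best=84 → l++
[7,9] min(14,17)*2=28 best=84 → l++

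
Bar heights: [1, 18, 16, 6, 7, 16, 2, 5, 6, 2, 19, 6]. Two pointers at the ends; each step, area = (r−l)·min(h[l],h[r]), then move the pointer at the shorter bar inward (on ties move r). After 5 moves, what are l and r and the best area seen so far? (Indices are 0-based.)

l=0 r=11: min(1,6)*11=11 best=11 *, l++
l=1 r=11: min(18,6)*10=60 best=60 *, r--
l=1 r=10: min(18,19)*9=162 best=162 *, l++
l=2 r=10: min(16,19)*8=128 best=162, l++
l=3 r=10: min(6,19)*7=42 best=162, l++

l=4, r=10, best area=162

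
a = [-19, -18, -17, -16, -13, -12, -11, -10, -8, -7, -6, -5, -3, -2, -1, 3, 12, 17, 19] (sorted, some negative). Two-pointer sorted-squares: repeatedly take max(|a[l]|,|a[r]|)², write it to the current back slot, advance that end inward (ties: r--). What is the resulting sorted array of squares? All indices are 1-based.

l=1 r=19: |-19|<=|19| out[19]=361, r--
l=1 r=18: |-19|>|17| out[18]=361, l++
l=2 r=18: |-18|>|17| out[17]=324, l++
l=3 r=18: |-17|<=|17| out[16]=289, r--
l=3 r=17: |-17|>|12| out[15]=289, l++
l=4 r=17: |-16|>|12| out[14]=256, l++
l=5 r=17: |-13|>|12| out[13]=169, l++
l=6 r=17: |-12|<=|12| out[12]=144, r--
l=6 r=16: |-12|>|3| out[11]=144, l++
l=7 r=16: |-11|>|3| out[10]=121, l++
l=8 r=16: |-10|>|3| out[9]=100, l++
l=9 r=16: |-8|>|3| out[8]=64, l++
l=10 r=16: |-7|>|3| out[7]=49, l++
l=11 r=16: |-6|>|3| out[6]=36, l++
l=12 r=16: |-5|>|3| out[5]=25, l++
l=13 r=16: |-3|<=|3| out[4]=9, r--
l=13 r=15: |-3|>|-1| out[3]=9, l++
l=14 r=15: |-2|>|-1| out[2]=4, l++
l=15 r=15: |-1|<=|-1| out[1]=1, r--

[1, 4, 9, 9, 25, 36, 49, 64, 100, 121, 144, 144, 169, 256, 289, 289, 324, 361, 361]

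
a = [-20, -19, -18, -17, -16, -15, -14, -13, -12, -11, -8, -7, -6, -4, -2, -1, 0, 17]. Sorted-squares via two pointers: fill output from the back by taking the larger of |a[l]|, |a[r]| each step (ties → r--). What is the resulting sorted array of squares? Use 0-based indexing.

l=0 r=17: |-20|>|17| out[17]=400, l++
l=1 r=17: |-19|>|17| out[16]=361, l++
l=2 r=17: |-18|>|17| out[15]=324, l++
l=3 r=17: |-17|<=|17| out[14]=289, r--
l=3 r=16: |-17|>|0| out[13]=289, l++
l=4 r=16: |-16|>|0| out[12]=256, l++
l=5 r=16: |-15|>|0| out[11]=225, l++
l=6 r=16: |-14|>|0| out[10]=196, l++
l=7 r=16: |-13|>|0| out[9]=169, l++
l=8 r=16: |-12|>|0| out[8]=144, l++
l=9 r=16: |-11|>|0| out[7]=121, l++
l=10 r=16: |-8|>|0| out[6]=64, l++
l=11 r=16: |-7|>|0| out[5]=49, l++
l=12 r=16: |-6|>|0| out[4]=36, l++
l=13 r=16: |-4|>|0| out[3]=16, l++
l=14 r=16: |-2|>|0| out[2]=4, l++
l=15 r=16: |-1|>|0| out[1]=1, l++
l=16 r=16: |0|<=|0| out[0]=0, r--

[0, 1, 4, 16, 36, 49, 64, 121, 144, 169, 196, 225, 256, 289, 289, 324, 361, 400]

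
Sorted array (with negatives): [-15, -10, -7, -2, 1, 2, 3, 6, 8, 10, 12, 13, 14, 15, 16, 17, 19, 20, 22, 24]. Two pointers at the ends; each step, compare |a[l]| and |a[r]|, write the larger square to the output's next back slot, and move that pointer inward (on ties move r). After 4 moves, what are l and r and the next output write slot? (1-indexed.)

l=1 r=20: |-15|<=|24| out[20]=576, r--
l=1 r=19: |-15|<=|22| out[19]=484, r--
l=1 r=18: |-15|<=|20| out[18]=400, r--
l=1 r=17: |-15|<=|19| out[17]=361, r--

l=1, r=16, next write slot=16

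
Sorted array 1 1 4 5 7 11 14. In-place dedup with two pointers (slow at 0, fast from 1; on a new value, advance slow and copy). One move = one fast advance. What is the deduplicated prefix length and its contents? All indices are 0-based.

(s=0,f=1) a[fast]=1=a[slow] dup → fast++
(s=0,f=2) a[fast]=4≠a[slow]=1 write a[1]=4 → slow++,fast++
(s=1,f=3) a[fast]=5≠a[slow]=4 write a[2]=5 → slow++,fast++
(s=2,f=4) a[fast]=7≠a[slow]=5 write a[3]=7 → slow++,fast++
(s=3,f=5) a[fast]=11≠a[slow]=7 write a[4]=11 → slow++,fast++
(s=4,f=6) a[fast]=14≠a[slow]=11 write a[5]=14 → slow++,fast++

length 6; prefix = [1, 4, 5, 7, 11, 14]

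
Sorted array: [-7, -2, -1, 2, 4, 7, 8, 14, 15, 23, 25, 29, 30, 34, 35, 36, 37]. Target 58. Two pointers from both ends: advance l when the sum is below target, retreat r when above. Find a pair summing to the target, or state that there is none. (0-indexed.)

[0,16] -7+37=30 <58 → l++
[1,16] -2+37=35 <58 → l++
[2,16] -1+37=36 <58 → l++
[3,16] 2+37=39 <58 → l++
[4,16] 4+37=41 <58 → l++
[5,16] 7+37=44 <58 → l++
[6,16] 8+37=45 <58 → l++
[7,16] 14+37=51 <58 → l++
[8,16] 15+37=52 <58 → l++
[9,16] 23+37=60 >58 → r--
[9,15] 23+36=59 >58 → r--
[9,14] 23+35=58 → found

(23, 35)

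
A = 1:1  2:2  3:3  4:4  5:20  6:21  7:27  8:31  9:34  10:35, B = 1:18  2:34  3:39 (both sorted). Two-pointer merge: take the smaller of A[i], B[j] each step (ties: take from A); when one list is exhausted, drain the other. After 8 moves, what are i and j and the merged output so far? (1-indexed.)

i=8, j=2, merged so far=[1, 2, 3, 4, 18, 20, 21, 27]

[i=1,j=1] A[i]=1<=B[j]=18 take 1 → i++
[i=2,j=1] A[i]=2<=B[j]=18 take 2 → i++
[i=3,j=1] A[i]=3<=B[j]=18 take 3 → i++
[i=4,j=1] A[i]=4<=B[j]=18 take 4 → i++
[i=5,j=1] A[i]=20>B[j]=18 take 18 → j++
[i=5,j=2] A[i]=20<=B[j]=34 take 20 → i++
[i=6,j=2] A[i]=21<=B[j]=34 take 21 → i++
[i=7,j=2] A[i]=27<=B[j]=34 take 27 → i++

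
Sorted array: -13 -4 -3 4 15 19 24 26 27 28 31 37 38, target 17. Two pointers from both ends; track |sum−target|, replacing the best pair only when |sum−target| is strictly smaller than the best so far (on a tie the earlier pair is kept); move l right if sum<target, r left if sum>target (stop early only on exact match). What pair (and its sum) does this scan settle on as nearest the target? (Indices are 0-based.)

[0,12] -13+38=25 d=8 * → r--
[0,11] -13+37=24 d=7 * → r--
[0,10] -13+31=18 d=1 * → r--
[0,9] -13+28=15 d=2 → l++
[1,9] -4+28=24 d=7 → r--
[1,8] -4+27=23 d=6 → r--
[1,7] -4+26=22 d=5 → r--
[1,6] -4+24=20 d=3 → r--
[1,5] -4+19=15 d=2 → l++
[2,5] -3+19=16 d=1 → l++
[3,5] 4+19=23 d=6 → r--
[3,4] 4+15=19 d=2 → r--

pair (-13, 31) with sum 18 (|Δ|=1)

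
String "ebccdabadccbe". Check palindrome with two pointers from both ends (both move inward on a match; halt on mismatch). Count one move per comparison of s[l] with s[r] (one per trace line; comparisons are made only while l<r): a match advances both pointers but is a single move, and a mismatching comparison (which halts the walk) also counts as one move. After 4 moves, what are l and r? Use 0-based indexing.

l=4, r=8

[0,12] 'e'=='e' → l++,r--
[1,11] 'b'=='b' → l++,r--
[2,10] 'c'=='c' → l++,r--
[3,9] 'c'=='c' → l++,r--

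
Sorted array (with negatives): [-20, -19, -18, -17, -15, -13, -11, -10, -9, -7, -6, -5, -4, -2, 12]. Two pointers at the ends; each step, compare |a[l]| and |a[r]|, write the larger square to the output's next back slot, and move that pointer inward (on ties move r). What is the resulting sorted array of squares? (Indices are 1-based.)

[4, 16, 25, 36, 49, 81, 100, 121, 144, 169, 225, 289, 324, 361, 400]

l=1 r=15: |-20|>|12| out[15]=400, l++
l=2 r=15: |-19|>|12| out[14]=361, l++
l=3 r=15: |-18|>|12| out[13]=324, l++
l=4 r=15: |-17|>|12| out[12]=289, l++
l=5 r=15: |-15|>|12| out[11]=225, l++
l=6 r=15: |-13|>|12| out[10]=169, l++
l=7 r=15: |-11|<=|12| out[9]=144, r--
l=7 r=14: |-11|>|-2| out[8]=121, l++
l=8 r=14: |-10|>|-2| out[7]=100, l++
l=9 r=14: |-9|>|-2| out[6]=81, l++
l=10 r=14: |-7|>|-2| out[5]=49, l++
l=11 r=14: |-6|>|-2| out[4]=36, l++
l=12 r=14: |-5|>|-2| out[3]=25, l++
l=13 r=14: |-4|>|-2| out[2]=16, l++
l=14 r=14: |-2|<=|-2| out[1]=4, r--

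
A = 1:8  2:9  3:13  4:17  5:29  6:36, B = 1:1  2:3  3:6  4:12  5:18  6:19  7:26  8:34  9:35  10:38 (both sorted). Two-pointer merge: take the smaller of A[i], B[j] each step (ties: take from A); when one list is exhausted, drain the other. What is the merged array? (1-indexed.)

[1, 3, 6, 8, 9, 12, 13, 17, 18, 19, 26, 29, 34, 35, 36, 38]

[i=1,j=1] A[i]=8>B[j]=1 take 1 → j++
[i=1,j=2] A[i]=8>B[j]=3 take 3 → j++
[i=1,j=3] A[i]=8>B[j]=6 take 6 → j++
[i=1,j=4] A[i]=8<=B[j]=12 take 8 → i++
[i=2,j=4] A[i]=9<=B[j]=12 take 9 → i++
[i=3,j=4] A[i]=13>B[j]=12 take 12 → j++
[i=3,j=5] A[i]=13<=B[j]=18 take 13 → i++
[i=4,j=5] A[i]=17<=B[j]=18 take 17 → i++
[i=5,j=5] A[i]=29>B[j]=18 take 18 → j++
[i=5,j=6] A[i]=29>B[j]=19 take 19 → j++
[i=5,j=7] A[i]=29>B[j]=26 take 26 → j++
[i=5,j=8] A[i]=29<=B[j]=34 take 29 → i++
[i=6,j=8] A[i]=36>B[j]=34 take 34 → j++
[i=6,j=9] A[i]=36>B[j]=35 take 35 → j++
[i=6,j=10] A[i]=36<=B[j]=38 take 36 → i++
[i=7,j=10] A done, take B[j]=38 → j++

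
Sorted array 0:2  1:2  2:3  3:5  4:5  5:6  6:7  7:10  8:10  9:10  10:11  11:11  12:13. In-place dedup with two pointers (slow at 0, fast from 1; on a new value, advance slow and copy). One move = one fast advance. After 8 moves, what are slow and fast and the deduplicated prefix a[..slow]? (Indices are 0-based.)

slow=5, fast=9, prefix=[2, 3, 5, 6, 7, 10]

(s=0,f=1) a[fast]=2=a[slow] dup → fast++
(s=0,f=2) a[fast]=3≠a[slow]=2 write a[1]=3 → slow++,fast++
(s=1,f=3) a[fast]=5≠a[slow]=3 write a[2]=5 → slow++,fast++
(s=2,f=4) a[fast]=5=a[slow] dup → fast++
(s=2,f=5) a[fast]=6≠a[slow]=5 write a[3]=6 → slow++,fast++
(s=3,f=6) a[fast]=7≠a[slow]=6 write a[4]=7 → slow++,fast++
(s=4,f=7) a[fast]=10≠a[slow]=7 write a[5]=10 → slow++,fast++
(s=5,f=8) a[fast]=10=a[slow] dup → fast++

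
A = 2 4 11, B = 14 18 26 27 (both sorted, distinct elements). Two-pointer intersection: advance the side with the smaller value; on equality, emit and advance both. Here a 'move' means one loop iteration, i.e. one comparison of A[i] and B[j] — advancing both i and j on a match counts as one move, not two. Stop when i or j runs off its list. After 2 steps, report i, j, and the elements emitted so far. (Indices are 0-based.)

i=0 j=0: 2<14, i++
i=1 j=0: 4<14, i++

i=2, j=0, emitted=[]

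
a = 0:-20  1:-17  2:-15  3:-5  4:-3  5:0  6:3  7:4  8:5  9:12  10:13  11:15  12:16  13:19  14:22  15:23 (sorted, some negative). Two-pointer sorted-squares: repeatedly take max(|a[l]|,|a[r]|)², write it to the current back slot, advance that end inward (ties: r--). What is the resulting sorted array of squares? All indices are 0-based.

[0, 9, 9, 16, 25, 25, 144, 169, 225, 225, 256, 289, 361, 400, 484, 529]

[0,15] |-20|<=|23| out[15]=529 → r--
[0,14] |-20|<=|22| out[14]=484 → r--
[0,13] |-20|>|19| out[13]=400 → l++
[1,13] |-17|<=|19| out[12]=361 → r--
[1,12] |-17|>|16| out[11]=289 → l++
[2,12] |-15|<=|16| out[10]=256 → r--
[2,11] |-15|<=|15| out[9]=225 → r--
[2,10] |-15|>|13| out[8]=225 → l++
[3,10] |-5|<=|13| out[7]=169 → r--
[3,9] |-5|<=|12| out[6]=144 → r--
[3,8] |-5|<=|5| out[5]=25 → r--
[3,7] |-5|>|4| out[4]=25 → l++
[4,7] |-3|<=|4| out[3]=16 → r--
[4,6] |-3|<=|3| out[2]=9 → r--
[4,5] |-3|>|0| out[1]=9 → l++
[5,5] |0|<=|0| out[0]=0 → r--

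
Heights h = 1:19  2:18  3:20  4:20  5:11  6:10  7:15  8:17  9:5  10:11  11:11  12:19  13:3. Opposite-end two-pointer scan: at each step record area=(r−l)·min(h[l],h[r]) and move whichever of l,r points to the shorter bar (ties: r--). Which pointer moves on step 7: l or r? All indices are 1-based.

r

l=1 r=13: min(19,3)*12=36 best=36 *, r--
l=1 r=12: min(19,19)*11=209 best=209 *, r--
l=1 r=11: min(19,11)*10=110 best=209, r--
l=1 r=10: min(19,11)*9=99 best=209, r--
l=1 r=9: min(19,5)*8=40 best=209, r--
l=1 r=8: min(19,17)*7=119 best=209, r--
l=1 r=7: min(19,15)*6=90 best=209, r--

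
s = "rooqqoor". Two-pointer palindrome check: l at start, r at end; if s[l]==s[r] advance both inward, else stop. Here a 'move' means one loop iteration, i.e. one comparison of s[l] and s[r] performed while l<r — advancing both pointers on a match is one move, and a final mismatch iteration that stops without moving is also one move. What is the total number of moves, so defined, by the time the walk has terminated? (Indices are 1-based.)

l=1 r=8: 'r'=='r', l++,r--
l=2 r=7: 'o'=='o', l++,r--
l=3 r=6: 'o'=='o', l++,r--
l=4 r=5: 'q'=='q', l++,r--

4 moves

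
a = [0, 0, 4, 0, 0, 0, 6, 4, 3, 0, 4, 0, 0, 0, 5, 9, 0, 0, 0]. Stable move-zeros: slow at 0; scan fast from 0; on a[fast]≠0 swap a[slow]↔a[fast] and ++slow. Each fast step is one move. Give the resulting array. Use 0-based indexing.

[4, 6, 4, 3, 4, 5, 9, 0, 0, 0, 0, 0, 0, 0, 0, 0, 0, 0, 0]

slow=0 fast=0: a[fast]=0, fast++
slow=0 fast=1: a[fast]=0, fast++
slow=0 fast=2: a[fast]=4≠0 swap→a[0]=4, slow++,fast++
slow=1 fast=3: a[fast]=0, fast++
slow=1 fast=4: a[fast]=0, fast++
slow=1 fast=5: a[fast]=0, fast++
slow=1 fast=6: a[fast]=6≠0 swap→a[1]=6, slow++,fast++
slow=2 fast=7: a[fast]=4≠0 swap→a[2]=4, slow++,fast++
slow=3 fast=8: a[fast]=3≠0 swap→a[3]=3, slow++,fast++
slow=4 fast=9: a[fast]=0, fast++
slow=4 fast=10: a[fast]=4≠0 swap→a[4]=4, slow++,fast++
slow=5 fast=11: a[fast]=0, fast++
slow=5 fast=12: a[fast]=0, fast++
slow=5 fast=13: a[fast]=0, fast++
slow=5 fast=14: a[fast]=5≠0 swap→a[5]=5, slow++,fast++
slow=6 fast=15: a[fast]=9≠0 swap→a[6]=9, slow++,fast++
slow=7 fast=16: a[fast]=0, fast++
slow=7 fast=17: a[fast]=0, fast++
slow=7 fast=18: a[fast]=0, fast++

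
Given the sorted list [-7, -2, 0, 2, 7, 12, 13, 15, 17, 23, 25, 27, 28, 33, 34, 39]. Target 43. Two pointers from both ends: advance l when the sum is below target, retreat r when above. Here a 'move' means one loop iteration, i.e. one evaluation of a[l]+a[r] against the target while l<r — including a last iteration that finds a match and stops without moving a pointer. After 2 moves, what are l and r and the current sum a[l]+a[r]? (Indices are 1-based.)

l=1 r=16: -7+39=32 <43, l++
l=2 r=16: -2+39=37 <43, l++

l=3, r=16, sum=39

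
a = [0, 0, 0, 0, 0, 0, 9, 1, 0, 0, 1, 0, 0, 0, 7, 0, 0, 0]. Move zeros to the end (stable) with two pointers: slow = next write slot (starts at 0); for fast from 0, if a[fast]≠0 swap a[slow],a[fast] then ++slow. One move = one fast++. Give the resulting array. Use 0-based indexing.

slow=0 fast=0: a[fast]=0, fast++
slow=0 fast=1: a[fast]=0, fast++
slow=0 fast=2: a[fast]=0, fast++
slow=0 fast=3: a[fast]=0, fast++
slow=0 fast=4: a[fast]=0, fast++
slow=0 fast=5: a[fast]=0, fast++
slow=0 fast=6: a[fast]=9≠0 swap→a[0]=9, slow++,fast++
slow=1 fast=7: a[fast]=1≠0 swap→a[1]=1, slow++,fast++
slow=2 fast=8: a[fast]=0, fast++
slow=2 fast=9: a[fast]=0, fast++
slow=2 fast=10: a[fast]=1≠0 swap→a[2]=1, slow++,fast++
slow=3 fast=11: a[fast]=0, fast++
slow=3 fast=12: a[fast]=0, fast++
slow=3 fast=13: a[fast]=0, fast++
slow=3 fast=14: a[fast]=7≠0 swap→a[3]=7, slow++,fast++
slow=4 fast=15: a[fast]=0, fast++
slow=4 fast=16: a[fast]=0, fast++
slow=4 fast=17: a[fast]=0, fast++

[9, 1, 1, 7, 0, 0, 0, 0, 0, 0, 0, 0, 0, 0, 0, 0, 0, 0]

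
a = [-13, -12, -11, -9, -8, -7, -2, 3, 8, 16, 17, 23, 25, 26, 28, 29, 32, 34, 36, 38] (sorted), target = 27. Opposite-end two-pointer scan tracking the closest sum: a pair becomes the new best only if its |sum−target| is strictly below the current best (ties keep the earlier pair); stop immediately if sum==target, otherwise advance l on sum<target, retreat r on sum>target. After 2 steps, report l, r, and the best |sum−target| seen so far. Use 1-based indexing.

l=3, r=20, best |Δ|=1

[1,20] -13+38=25 d=2 * → l++
[2,20] -12+38=26 d=1 * → l++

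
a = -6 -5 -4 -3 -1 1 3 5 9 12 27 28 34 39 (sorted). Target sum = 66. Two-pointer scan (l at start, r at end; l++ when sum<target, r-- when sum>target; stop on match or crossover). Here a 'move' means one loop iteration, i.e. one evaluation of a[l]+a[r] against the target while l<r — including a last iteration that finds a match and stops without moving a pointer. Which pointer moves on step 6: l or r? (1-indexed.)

l

[1,14] -6+39=33 <66 → l++
[2,14] -5+39=34 <66 → l++
[3,14] -4+39=35 <66 → l++
[4,14] -3+39=36 <66 → l++
[5,14] -1+39=38 <66 → l++
[6,14] 1+39=40 <66 → l++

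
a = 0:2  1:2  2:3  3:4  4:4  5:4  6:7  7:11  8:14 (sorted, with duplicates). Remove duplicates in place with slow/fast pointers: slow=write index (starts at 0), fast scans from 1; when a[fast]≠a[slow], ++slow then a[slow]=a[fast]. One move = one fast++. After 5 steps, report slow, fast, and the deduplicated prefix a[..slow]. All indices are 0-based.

(s=0,f=1) a[fast]=2=a[slow] dup → fast++
(s=0,f=2) a[fast]=3≠a[slow]=2 write a[1]=3 → slow++,fast++
(s=1,f=3) a[fast]=4≠a[slow]=3 write a[2]=4 → slow++,fast++
(s=2,f=4) a[fast]=4=a[slow] dup → fast++
(s=2,f=5) a[fast]=4=a[slow] dup → fast++

slow=2, fast=6, prefix=[2, 3, 4]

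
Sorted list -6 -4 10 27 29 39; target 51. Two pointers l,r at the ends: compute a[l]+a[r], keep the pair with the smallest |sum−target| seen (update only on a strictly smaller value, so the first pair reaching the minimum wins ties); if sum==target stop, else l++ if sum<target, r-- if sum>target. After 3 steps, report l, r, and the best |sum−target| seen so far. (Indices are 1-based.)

l=4, r=6, best |Δ|=2

l=1 r=6: -6+39=33 d=18 *, l++
l=2 r=6: -4+39=35 d=16 *, l++
l=3 r=6: 10+39=49 d=2 *, l++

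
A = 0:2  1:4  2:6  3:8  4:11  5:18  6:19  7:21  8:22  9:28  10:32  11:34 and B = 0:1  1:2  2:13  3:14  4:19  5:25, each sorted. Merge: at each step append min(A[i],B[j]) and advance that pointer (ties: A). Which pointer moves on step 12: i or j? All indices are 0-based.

[i=0,j=0] A[i]=2>B[j]=1 take 1 → j++
[i=0,j=1] A[i]=2<=B[j]=2 take 2 → i++
[i=1,j=1] A[i]=4>B[j]=2 take 2 → j++
[i=1,j=2] A[i]=4<=B[j]=13 take 4 → i++
[i=2,j=2] A[i]=6<=B[j]=13 take 6 → i++
[i=3,j=2] A[i]=8<=B[j]=13 take 8 → i++
[i=4,j=2] A[i]=11<=B[j]=13 take 11 → i++
[i=5,j=2] A[i]=18>B[j]=13 take 13 → j++
[i=5,j=3] A[i]=18>B[j]=14 take 14 → j++
[i=5,j=4] A[i]=18<=B[j]=19 take 18 → i++
[i=6,j=4] A[i]=19<=B[j]=19 take 19 → i++
[i=7,j=4] A[i]=21>B[j]=19 take 19 → j++

j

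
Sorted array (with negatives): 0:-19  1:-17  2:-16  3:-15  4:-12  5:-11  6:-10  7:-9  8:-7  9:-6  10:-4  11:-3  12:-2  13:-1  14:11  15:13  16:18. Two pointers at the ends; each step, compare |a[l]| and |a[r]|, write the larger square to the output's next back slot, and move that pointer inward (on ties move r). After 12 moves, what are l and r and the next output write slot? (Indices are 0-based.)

l=9, r=13, next write slot=4

[0,16] |-19|>|18| out[16]=361 → l++
[1,16] |-17|<=|18| out[15]=324 → r--
[1,15] |-17|>|13| out[14]=289 → l++
[2,15] |-16|>|13| out[13]=256 → l++
[3,15] |-15|>|13| out[12]=225 → l++
[4,15] |-12|<=|13| out[11]=169 → r--
[4,14] |-12|>|11| out[10]=144 → l++
[5,14] |-11|<=|11| out[9]=121 → r--
[5,13] |-11|>|-1| out[8]=121 → l++
[6,13] |-10|>|-1| out[7]=100 → l++
[7,13] |-9|>|-1| out[6]=81 → l++
[8,13] |-7|>|-1| out[5]=49 → l++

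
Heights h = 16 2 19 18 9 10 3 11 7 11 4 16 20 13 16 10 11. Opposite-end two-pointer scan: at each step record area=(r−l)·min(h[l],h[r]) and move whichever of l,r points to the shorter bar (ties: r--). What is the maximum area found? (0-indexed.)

l=0 r=16: min(16,11)*16=176 best=176 *, r--
l=0 r=15: min(16,10)*15=150 best=176, r--
l=0 r=14: min(16,16)*14=224 best=224 *, r--
l=0 r=13: min(16,13)*13=169 best=224, r--
l=0 r=12: min(16,20)*12=192 best=224, l++
l=1 r=12: min(2,20)*11=22 best=224, l++
l=2 r=12: min(19,20)*10=190 best=224, l++
l=3 r=12: min(18,20)*9=162 best=224, l++
l=4 r=12: min(9,20)*8=72 best=224, l++
l=5 r=12: min(10,20)*7=70 best=224, l++
l=6 r=12: min(3,20)*6=18 best=224, l++
l=7 r=12: min(11,20)*5=55 best=224, l++
l=8 r=12: min(7,20)*4=28 best=224, l++
l=9 r=12: min(11,20)*3=33 best=224, l++
l=10 r=12: min(4,20)*2=8 best=224, l++
l=11 r=12: min(16,20)*1=16 best=224, l++

max area = 224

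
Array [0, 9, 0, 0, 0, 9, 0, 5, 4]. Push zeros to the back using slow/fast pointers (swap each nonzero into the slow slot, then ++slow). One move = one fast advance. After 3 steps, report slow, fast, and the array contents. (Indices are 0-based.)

slow=0 fast=0: a[fast]=0, fast++
slow=0 fast=1: a[fast]=9≠0 swap→a[0]=9, slow++,fast++
slow=1 fast=2: a[fast]=0, fast++

slow=1, fast=3, a=[9, 0, 0, 0, 0, 9, 0, 5, 4]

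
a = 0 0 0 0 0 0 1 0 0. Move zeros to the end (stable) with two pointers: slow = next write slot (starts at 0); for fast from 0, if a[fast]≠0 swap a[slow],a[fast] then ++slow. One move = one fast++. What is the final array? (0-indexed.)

[1, 0, 0, 0, 0, 0, 0, 0, 0]

(s=0,f=0) a[fast]=0 → fast++
(s=0,f=1) a[fast]=0 → fast++
(s=0,f=2) a[fast]=0 → fast++
(s=0,f=3) a[fast]=0 → fast++
(s=0,f=4) a[fast]=0 → fast++
(s=0,f=5) a[fast]=0 → fast++
(s=0,f=6) a[fast]=1≠0 swap→a[0]=1 → slow++,fast++
(s=1,f=7) a[fast]=0 → fast++
(s=1,f=8) a[fast]=0 → fast++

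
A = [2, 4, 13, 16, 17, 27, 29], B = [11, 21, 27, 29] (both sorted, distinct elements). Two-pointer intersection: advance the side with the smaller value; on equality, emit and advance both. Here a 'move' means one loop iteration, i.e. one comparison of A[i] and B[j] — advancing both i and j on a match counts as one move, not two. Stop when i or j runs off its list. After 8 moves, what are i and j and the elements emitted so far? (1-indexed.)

i=7, j=4, emitted=[27]

[i=1,j=1] 2<11 → i++
[i=2,j=1] 4<11 → i++
[i=3,j=1] 13>11 → j++
[i=3,j=2] 13<21 → i++
[i=4,j=2] 16<21 → i++
[i=5,j=2] 17<21 → i++
[i=6,j=2] 27>21 → j++
[i=6,j=3] 27==27 emit → i++,j++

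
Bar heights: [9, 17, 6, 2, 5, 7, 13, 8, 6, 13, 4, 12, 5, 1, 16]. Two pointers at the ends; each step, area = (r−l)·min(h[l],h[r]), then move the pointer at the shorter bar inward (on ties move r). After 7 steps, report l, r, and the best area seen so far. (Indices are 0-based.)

l=0 r=14: min(9,16)*14=126 best=126 *, l++
l=1 r=14: min(17,16)*13=208 best=208 *, r--
l=1 r=13: min(17,1)*12=12 best=208, r--
l=1 r=12: min(17,5)*11=55 best=208, r--
l=1 r=11: min(17,12)*10=120 best=208, r--
l=1 r=10: min(17,4)*9=36 best=208, r--
l=1 r=9: min(17,13)*8=104 best=208, r--

l=1, r=8, best area=208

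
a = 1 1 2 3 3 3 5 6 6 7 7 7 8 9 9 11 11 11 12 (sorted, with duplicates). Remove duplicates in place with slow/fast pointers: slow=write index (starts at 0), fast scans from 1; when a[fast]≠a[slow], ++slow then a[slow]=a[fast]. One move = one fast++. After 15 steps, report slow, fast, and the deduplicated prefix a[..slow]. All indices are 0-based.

slow=0 fast=1: a[fast]=1=a[slow] dup, fast++
slow=0 fast=2: a[fast]=2≠a[slow]=1 write a[1]=2, slow++,fast++
slow=1 fast=3: a[fast]=3≠a[slow]=2 write a[2]=3, slow++,fast++
slow=2 fast=4: a[fast]=3=a[slow] dup, fast++
slow=2 fast=5: a[fast]=3=a[slow] dup, fast++
slow=2 fast=6: a[fast]=5≠a[slow]=3 write a[3]=5, slow++,fast++
slow=3 fast=7: a[fast]=6≠a[slow]=5 write a[4]=6, slow++,fast++
slow=4 fast=8: a[fast]=6=a[slow] dup, fast++
slow=4 fast=9: a[fast]=7≠a[slow]=6 write a[5]=7, slow++,fast++
slow=5 fast=10: a[fast]=7=a[slow] dup, fast++
slow=5 fast=11: a[fast]=7=a[slow] dup, fast++
slow=5 fast=12: a[fast]=8≠a[slow]=7 write a[6]=8, slow++,fast++
slow=6 fast=13: a[fast]=9≠a[slow]=8 write a[7]=9, slow++,fast++
slow=7 fast=14: a[fast]=9=a[slow] dup, fast++
slow=7 fast=15: a[fast]=11≠a[slow]=9 write a[8]=11, slow++,fast++

slow=8, fast=16, prefix=[1, 2, 3, 5, 6, 7, 8, 9, 11]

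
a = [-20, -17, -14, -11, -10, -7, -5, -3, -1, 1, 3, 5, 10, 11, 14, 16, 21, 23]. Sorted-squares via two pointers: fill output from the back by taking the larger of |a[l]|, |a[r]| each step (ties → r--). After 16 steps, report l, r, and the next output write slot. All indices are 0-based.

l=0 r=17: |-20|<=|23| out[17]=529, r--
l=0 r=16: |-20|<=|21| out[16]=441, r--
l=0 r=15: |-20|>|16| out[15]=400, l++
l=1 r=15: |-17|>|16| out[14]=289, l++
l=2 r=15: |-14|<=|16| out[13]=256, r--
l=2 r=14: |-14|<=|14| out[12]=196, r--
l=2 r=13: |-14|>|11| out[11]=196, l++
l=3 r=13: |-11|<=|11| out[10]=121, r--
l=3 r=12: |-11|>|10| out[9]=121, l++
l=4 r=12: |-10|<=|10| out[8]=100, r--
l=4 r=11: |-10|>|5| out[7]=100, l++
l=5 r=11: |-7|>|5| out[6]=49, l++
l=6 r=11: |-5|<=|5| out[5]=25, r--
l=6 r=10: |-5|>|3| out[4]=25, l++
l=7 r=10: |-3|<=|3| out[3]=9, r--
l=7 r=9: |-3|>|1| out[2]=9, l++

l=8, r=9, next write slot=1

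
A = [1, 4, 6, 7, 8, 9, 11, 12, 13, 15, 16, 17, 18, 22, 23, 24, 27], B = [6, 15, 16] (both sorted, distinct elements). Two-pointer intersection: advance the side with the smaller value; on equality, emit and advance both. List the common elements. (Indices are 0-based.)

intersection = [6, 15, 16]

i=0 j=0: 1<6, i++
i=1 j=0: 4<6, i++
i=2 j=0: 6==6 emit, i++,j++
i=3 j=1: 7<15, i++
i=4 j=1: 8<15, i++
i=5 j=1: 9<15, i++
i=6 j=1: 11<15, i++
i=7 j=1: 12<15, i++
i=8 j=1: 13<15, i++
i=9 j=1: 15==15 emit, i++,j++
i=10 j=2: 16==16 emit, i++,j++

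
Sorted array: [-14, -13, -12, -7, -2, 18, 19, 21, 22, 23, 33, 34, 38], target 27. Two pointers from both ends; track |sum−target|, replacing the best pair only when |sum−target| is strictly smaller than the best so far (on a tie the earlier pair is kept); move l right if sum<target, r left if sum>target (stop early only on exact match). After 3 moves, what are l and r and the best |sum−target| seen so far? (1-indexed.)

l=1 r=13: -14+38=24 d=3 *, l++
l=2 r=13: -13+38=25 d=2 *, l++
l=3 r=13: -12+38=26 d=1 *, l++

l=4, r=13, best |Δ|=1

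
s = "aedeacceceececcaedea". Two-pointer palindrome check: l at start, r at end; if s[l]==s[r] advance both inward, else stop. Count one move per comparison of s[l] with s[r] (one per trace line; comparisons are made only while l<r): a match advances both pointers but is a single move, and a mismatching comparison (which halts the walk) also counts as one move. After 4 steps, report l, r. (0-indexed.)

l=0 r=19: 'a'=='a', l++,r--
l=1 r=18: 'e'=='e', l++,r--
l=2 r=17: 'd'=='d', l++,r--
l=3 r=16: 'e'=='e', l++,r--

l=4, r=15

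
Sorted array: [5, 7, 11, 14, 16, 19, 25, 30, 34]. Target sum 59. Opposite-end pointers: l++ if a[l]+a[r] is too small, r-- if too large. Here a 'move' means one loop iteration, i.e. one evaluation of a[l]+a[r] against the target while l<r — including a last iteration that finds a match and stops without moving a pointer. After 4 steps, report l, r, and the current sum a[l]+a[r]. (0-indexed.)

[0,8] 5+34=39 <59 → l++
[1,8] 7+34=41 <59 → l++
[2,8] 11+34=45 <59 → l++
[3,8] 14+34=48 <59 → l++

l=4, r=8, sum=50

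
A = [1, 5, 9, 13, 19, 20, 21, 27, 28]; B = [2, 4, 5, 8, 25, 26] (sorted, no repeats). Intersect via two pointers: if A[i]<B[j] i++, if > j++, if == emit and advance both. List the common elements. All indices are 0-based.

i=0 j=0: 1<2, i++
i=1 j=0: 5>2, j++
i=1 j=1: 5>4, j++
i=1 j=2: 5==5 emit, i++,j++
i=2 j=3: 9>8, j++
i=2 j=4: 9<25, i++
i=3 j=4: 13<25, i++
i=4 j=4: 19<25, i++
i=5 j=4: 20<25, i++
i=6 j=4: 21<25, i++
i=7 j=4: 27>25, j++
i=7 j=5: 27>26, j++

intersection = [5]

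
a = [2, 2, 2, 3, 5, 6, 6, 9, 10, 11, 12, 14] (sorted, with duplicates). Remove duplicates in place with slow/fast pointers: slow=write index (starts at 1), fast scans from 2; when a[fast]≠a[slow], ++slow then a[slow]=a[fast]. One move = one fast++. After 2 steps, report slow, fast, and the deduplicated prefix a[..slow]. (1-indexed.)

(s=1,f=2) a[fast]=2=a[slow] dup → fast++
(s=1,f=3) a[fast]=2=a[slow] dup → fast++

slow=1, fast=4, prefix=[2]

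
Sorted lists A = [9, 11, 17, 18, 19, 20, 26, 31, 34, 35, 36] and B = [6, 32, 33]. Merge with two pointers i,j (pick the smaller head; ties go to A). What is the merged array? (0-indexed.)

[6, 9, 11, 17, 18, 19, 20, 26, 31, 32, 33, 34, 35, 36]

i=0 j=0: A[i]=9>B[j]=6 take 6, j++
i=0 j=1: A[i]=9<=B[j]=32 take 9, i++
i=1 j=1: A[i]=11<=B[j]=32 take 11, i++
i=2 j=1: A[i]=17<=B[j]=32 take 17, i++
i=3 j=1: A[i]=18<=B[j]=32 take 18, i++
i=4 j=1: A[i]=19<=B[j]=32 take 19, i++
i=5 j=1: A[i]=20<=B[j]=32 take 20, i++
i=6 j=1: A[i]=26<=B[j]=32 take 26, i++
i=7 j=1: A[i]=31<=B[j]=32 take 31, i++
i=8 j=1: A[i]=34>B[j]=32 take 32, j++
i=8 j=2: A[i]=34>B[j]=33 take 33, j++
i=8 j=3: B done, take A[i]=34, i++
i=9 j=3: B done, take A[i]=35, i++
i=10 j=3: B done, take A[i]=36, i++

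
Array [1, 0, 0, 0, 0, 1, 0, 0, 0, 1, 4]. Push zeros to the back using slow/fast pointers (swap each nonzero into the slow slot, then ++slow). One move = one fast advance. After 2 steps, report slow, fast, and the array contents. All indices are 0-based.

slow=0 fast=0: a[fast]=1≠0 swap→a[0]=1, slow++,fast++
slow=1 fast=1: a[fast]=0, fast++

slow=1, fast=2, a=[1, 0, 0, 0, 0, 1, 0, 0, 0, 1, 4]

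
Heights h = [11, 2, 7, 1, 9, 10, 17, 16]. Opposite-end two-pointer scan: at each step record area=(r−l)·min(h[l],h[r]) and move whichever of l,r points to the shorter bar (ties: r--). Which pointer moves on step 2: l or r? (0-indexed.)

l

l=0 r=7: min(11,16)*7=77 best=77 *, l++
l=1 r=7: min(2,16)*6=12 best=77, l++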